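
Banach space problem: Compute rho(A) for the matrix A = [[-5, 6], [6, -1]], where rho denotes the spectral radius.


For a 2x2 matrix, eigenvalues satisfy lambda^2 - (trace)*lambda + det = 0
trace = -5 + -1 = -6
det = -5*-1 - 6*6 = -31
discriminant = (-6)^2 - 4*(-31) = 160
spectral radius = max |eigenvalue| = 9.3246

9.3246


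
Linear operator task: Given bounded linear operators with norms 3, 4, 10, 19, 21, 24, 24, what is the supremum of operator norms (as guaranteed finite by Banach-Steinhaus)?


By the Uniform Boundedness Principle, the supremum of norms is finite.
sup_k ||T_k|| = max(3, 4, 10, 19, 21, 24, 24) = 24

24


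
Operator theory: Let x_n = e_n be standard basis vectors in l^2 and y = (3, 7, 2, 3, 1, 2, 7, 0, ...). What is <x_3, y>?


x_3 = e_3 is the standard basis vector with 1 in position 3.
<x_3, y> = y_3 = 2
As n -> infinity, <x_n, y> -> 0, confirming weak convergence of (x_n) to 0.

2


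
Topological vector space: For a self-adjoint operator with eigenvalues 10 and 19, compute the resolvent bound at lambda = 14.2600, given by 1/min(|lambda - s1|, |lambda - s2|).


dist(14.2600, {10, 19}) = min(|14.2600 - 10|, |14.2600 - 19|)
= min(4.2600, 4.7400) = 4.2600
Resolvent bound = 1/4.2600 = 0.2347

0.2347


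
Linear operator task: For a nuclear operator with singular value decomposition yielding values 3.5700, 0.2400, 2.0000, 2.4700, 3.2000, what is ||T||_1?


The nuclear norm is the sum of all singular values.
||T||_1 = 3.5700 + 0.2400 + 2.0000 + 2.4700 + 3.2000
= 11.4800

11.4800


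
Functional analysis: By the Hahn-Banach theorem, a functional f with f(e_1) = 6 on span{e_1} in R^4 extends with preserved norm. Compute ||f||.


The norm of f is given by ||f|| = sup_{||x||=1} |f(x)|.
On span{e_1}, ||e_1|| = 1, so ||f|| = |f(e_1)| / ||e_1||
= |6| / 1 = 6.0000

6.0000


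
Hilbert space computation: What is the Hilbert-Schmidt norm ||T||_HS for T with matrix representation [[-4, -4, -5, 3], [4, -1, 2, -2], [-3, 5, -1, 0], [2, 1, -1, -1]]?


The Hilbert-Schmidt norm is sqrt(sum of squares of all entries).
Sum of squares = (-4)^2 + (-4)^2 + (-5)^2 + 3^2 + 4^2 + (-1)^2 + 2^2 + (-2)^2 + (-3)^2 + 5^2 + (-1)^2 + 0^2 + 2^2 + 1^2 + (-1)^2 + (-1)^2
= 16 + 16 + 25 + 9 + 16 + 1 + 4 + 4 + 9 + 25 + 1 + 0 + 4 + 1 + 1 + 1 = 133
||T||_HS = sqrt(133) = 11.5326

11.5326


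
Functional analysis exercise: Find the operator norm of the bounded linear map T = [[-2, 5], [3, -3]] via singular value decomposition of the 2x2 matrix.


A^T A = [[13, -19], [-19, 34]]
trace(A^T A) = 47, det(A^T A) = 81
discriminant = 47^2 - 4*81 = 1885
Largest eigenvalue of A^T A = (trace + sqrt(disc))/2 = 45.2083
||T|| = sqrt(45.2083) = 6.7237

6.7237


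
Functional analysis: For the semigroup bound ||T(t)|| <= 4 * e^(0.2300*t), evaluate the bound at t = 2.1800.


||T(2.1800)|| <= 4 * exp(0.2300 * 2.1800)
= 4 * exp(0.5014)
= 4 * 1.6510
= 6.6041

6.6041


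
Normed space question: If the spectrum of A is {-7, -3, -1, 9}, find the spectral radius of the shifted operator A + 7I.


Spectrum of A + 7I = {0, 4, 6, 16}
Spectral radius = max |lambda| over the shifted spectrum
= max(0, 4, 6, 16) = 16

16


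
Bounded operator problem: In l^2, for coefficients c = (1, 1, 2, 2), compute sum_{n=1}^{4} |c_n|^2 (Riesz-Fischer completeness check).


sum |c_n|^2 = 1^2 + 1^2 + 2^2 + 2^2
= 1 + 1 + 4 + 4
= 10

10


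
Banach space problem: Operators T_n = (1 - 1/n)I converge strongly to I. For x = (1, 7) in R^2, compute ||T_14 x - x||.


T_14 x - x = (1 - 1/14)x - x = -x/14
||x|| = sqrt(50) = 7.0711
||T_14 x - x|| = ||x||/14 = 7.0711/14 = 0.5051

0.5051


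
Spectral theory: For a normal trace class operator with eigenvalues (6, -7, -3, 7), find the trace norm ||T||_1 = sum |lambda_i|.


For a normal operator, singular values equal |eigenvalues|.
Trace norm = sum |lambda_i| = 6 + 7 + 3 + 7
= 23

23


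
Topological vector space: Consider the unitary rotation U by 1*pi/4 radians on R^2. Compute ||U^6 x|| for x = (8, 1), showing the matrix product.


U is a rotation by theta = 1*pi/4
U^6 = rotation by 6*theta = 6*pi/4
cos(6*pi/4) = 0.0000, sin(6*pi/4) = -1.0000
U^6 x = (0.0000 * 8 - -1.0000 * 1, -1.0000 * 8 + 0.0000 * 1)
= (1.0000, -8.0000)
||U^6 x|| = sqrt(1.0000^2 + (-8.0000)^2) = sqrt(65.0000) = 8.0623

8.0623


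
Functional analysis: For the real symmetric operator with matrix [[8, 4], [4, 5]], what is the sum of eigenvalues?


For a self-adjoint (symmetric) matrix, the eigenvalues are real.
The sum of eigenvalues equals the trace of the matrix.
trace = 8 + 5 = 13

13


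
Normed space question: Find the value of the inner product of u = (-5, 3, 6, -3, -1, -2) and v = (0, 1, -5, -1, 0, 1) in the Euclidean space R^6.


Computing the standard inner product <u, v> = sum u_i * v_i
= -5*0 + 3*1 + 6*-5 + -3*-1 + -1*0 + -2*1
= 0 + 3 + -30 + 3 + 0 + -2
= -26

-26


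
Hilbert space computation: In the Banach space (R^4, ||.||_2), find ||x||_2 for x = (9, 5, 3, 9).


The l^2 norm = (sum |x_i|^2)^(1/2)
Sum of 2th powers = 81 + 25 + 9 + 81 = 196
||x||_2 = (196)^(1/2) = 14.0000

14.0000


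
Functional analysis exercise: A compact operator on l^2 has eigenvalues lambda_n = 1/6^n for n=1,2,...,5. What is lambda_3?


The eigenvalue formula gives lambda_3 = 1/6^3
= 1/216
= 0.0046

0.0046


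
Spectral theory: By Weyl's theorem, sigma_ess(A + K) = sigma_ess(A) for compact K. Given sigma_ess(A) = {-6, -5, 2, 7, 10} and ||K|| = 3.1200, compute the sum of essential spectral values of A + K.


By Weyl's theorem, the essential spectrum is invariant under compact perturbations.
sigma_ess(A + K) = sigma_ess(A) = {-6, -5, 2, 7, 10}
Sum = -6 + -5 + 2 + 7 + 10 = 8

8


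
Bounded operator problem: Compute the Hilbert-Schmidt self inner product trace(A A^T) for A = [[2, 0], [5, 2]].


trace(A * A^T) = sum of squares of all entries
= 2^2 + 0^2 + 5^2 + 2^2
= 4 + 0 + 25 + 4
= 33

33


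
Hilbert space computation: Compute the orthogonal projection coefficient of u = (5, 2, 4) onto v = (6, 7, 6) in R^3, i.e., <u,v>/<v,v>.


Computing <u,v> = 5*6 + 2*7 + 4*6 = 68
Computing <v,v> = 6^2 + 7^2 + 6^2 = 121
Projection coefficient = 68/121 = 0.5620

0.5620


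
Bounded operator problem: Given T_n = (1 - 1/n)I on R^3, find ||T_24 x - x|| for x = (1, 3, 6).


T_24 x - x = (1 - 1/24)x - x = -x/24
||x|| = sqrt(46) = 6.7823
||T_24 x - x|| = ||x||/24 = 6.7823/24 = 0.2826

0.2826


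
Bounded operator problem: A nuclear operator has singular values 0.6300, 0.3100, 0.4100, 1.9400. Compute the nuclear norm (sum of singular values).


The nuclear norm is the sum of all singular values.
||T||_1 = 0.6300 + 0.3100 + 0.4100 + 1.9400
= 3.2900

3.2900


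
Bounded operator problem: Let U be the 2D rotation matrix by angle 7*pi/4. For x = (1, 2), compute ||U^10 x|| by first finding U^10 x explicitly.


U is a rotation by theta = 7*pi/4
U^10 = rotation by 10*theta = 70*pi/4 = 6*pi/4 (mod 2*pi)
cos(6*pi/4) = 0.0000, sin(6*pi/4) = -1.0000
U^10 x = (0.0000 * 1 - -1.0000 * 2, -1.0000 * 1 + 0.0000 * 2)
= (2.0000, -1.0000)
||U^10 x|| = sqrt(2.0000^2 + (-1.0000)^2) = sqrt(5.0000) = 2.2361

2.2361


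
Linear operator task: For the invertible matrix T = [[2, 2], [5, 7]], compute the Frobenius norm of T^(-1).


det(T) = 2*7 - 2*5 = 4
T^(-1) = (1/4) * [[7, -2], [-5, 2]] = [[1.7500, -0.5000], [-1.2500, 0.5000]]
||T^(-1)||_F^2 = 1.7500^2 + (-0.5000)^2 + (-1.2500)^2 + 0.5000^2 = 5.1250
||T^(-1)||_F = sqrt(5.1250) = 2.2638

2.2638


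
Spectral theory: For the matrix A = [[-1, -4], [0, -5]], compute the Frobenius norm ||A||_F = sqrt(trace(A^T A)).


||A||_F^2 = sum a_ij^2
= (-1)^2 + (-4)^2 + 0^2 + (-5)^2
= 1 + 16 + 0 + 25 = 42
||A||_F = sqrt(42) = 6.4807

6.4807


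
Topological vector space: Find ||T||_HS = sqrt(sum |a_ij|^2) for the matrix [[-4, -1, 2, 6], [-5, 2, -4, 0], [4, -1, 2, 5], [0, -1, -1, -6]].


The Hilbert-Schmidt norm is sqrt(sum of squares of all entries).
Sum of squares = (-4)^2 + (-1)^2 + 2^2 + 6^2 + (-5)^2 + 2^2 + (-4)^2 + 0^2 + 4^2 + (-1)^2 + 2^2 + 5^2 + 0^2 + (-1)^2 + (-1)^2 + (-6)^2
= 16 + 1 + 4 + 36 + 25 + 4 + 16 + 0 + 16 + 1 + 4 + 25 + 0 + 1 + 1 + 36 = 186
||T||_HS = sqrt(186) = 13.6382

13.6382


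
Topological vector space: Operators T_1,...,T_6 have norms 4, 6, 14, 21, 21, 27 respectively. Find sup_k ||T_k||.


By the Uniform Boundedness Principle, the supremum of norms is finite.
sup_k ||T_k|| = max(4, 6, 14, 21, 21, 27) = 27

27


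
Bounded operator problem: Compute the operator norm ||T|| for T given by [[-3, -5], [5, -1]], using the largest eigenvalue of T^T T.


A^T A = [[34, 10], [10, 26]]
trace(A^T A) = 60, det(A^T A) = 784
discriminant = 60^2 - 4*784 = 464
Largest eigenvalue of A^T A = (trace + sqrt(disc))/2 = 40.7703
||T|| = sqrt(40.7703) = 6.3852

6.3852


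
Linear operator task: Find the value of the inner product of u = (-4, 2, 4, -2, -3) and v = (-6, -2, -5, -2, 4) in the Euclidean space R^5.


Computing the standard inner product <u, v> = sum u_i * v_i
= -4*-6 + 2*-2 + 4*-5 + -2*-2 + -3*4
= 24 + -4 + -20 + 4 + -12
= -8

-8


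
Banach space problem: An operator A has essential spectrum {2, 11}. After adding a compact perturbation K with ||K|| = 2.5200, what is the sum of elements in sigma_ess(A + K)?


By Weyl's theorem, the essential spectrum is invariant under compact perturbations.
sigma_ess(A + K) = sigma_ess(A) = {2, 11}
Sum = 2 + 11 = 13

13


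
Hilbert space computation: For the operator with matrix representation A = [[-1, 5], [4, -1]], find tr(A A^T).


trace(A * A^T) = sum of squares of all entries
= (-1)^2 + 5^2 + 4^2 + (-1)^2
= 1 + 25 + 16 + 1
= 43

43


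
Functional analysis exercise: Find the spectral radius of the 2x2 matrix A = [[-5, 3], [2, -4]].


For a 2x2 matrix, eigenvalues satisfy lambda^2 - (trace)*lambda + det = 0
trace = -5 + -4 = -9
det = -5*-4 - 3*2 = 14
discriminant = (-9)^2 - 4*(14) = 25
spectral radius = max |eigenvalue| = 7.0000

7.0000


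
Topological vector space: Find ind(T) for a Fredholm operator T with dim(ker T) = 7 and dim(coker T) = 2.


The Fredholm index is defined as ind(T) = dim(ker T) - dim(coker T)
= 7 - 2
= 5

5


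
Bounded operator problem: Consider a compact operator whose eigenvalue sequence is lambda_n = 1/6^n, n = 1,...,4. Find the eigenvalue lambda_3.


The eigenvalue formula gives lambda_3 = 1/6^3
= 1/216
= 0.0046

0.0046


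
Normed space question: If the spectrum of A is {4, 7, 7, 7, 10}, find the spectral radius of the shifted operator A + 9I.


Spectrum of A + 9I = {13, 16, 16, 16, 19}
Spectral radius = max |lambda| over the shifted spectrum
= max(13, 16, 16, 16, 19) = 19

19


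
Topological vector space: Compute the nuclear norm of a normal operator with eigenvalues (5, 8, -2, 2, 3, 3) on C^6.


For a normal operator, singular values equal |eigenvalues|.
Trace norm = sum |lambda_i| = 5 + 8 + 2 + 2 + 3 + 3
= 23

23


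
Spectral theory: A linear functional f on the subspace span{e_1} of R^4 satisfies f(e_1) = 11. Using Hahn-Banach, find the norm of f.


The norm of f is given by ||f|| = sup_{||x||=1} |f(x)|.
On span{e_1}, ||e_1|| = 1, so ||f|| = |f(e_1)| / ||e_1||
= |11| / 1 = 11.0000

11.0000


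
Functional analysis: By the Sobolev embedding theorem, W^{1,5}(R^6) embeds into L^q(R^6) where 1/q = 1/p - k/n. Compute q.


Using the Sobolev embedding formula: 1/q = 1/p - k/n
1/q = 1/5 - 1/6 = 1/30
q = 1/(1/30) = 30

30.0000


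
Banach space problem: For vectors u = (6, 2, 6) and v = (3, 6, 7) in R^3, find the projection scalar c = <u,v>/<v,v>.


Computing <u,v> = 6*3 + 2*6 + 6*7 = 72
Computing <v,v> = 3^2 + 6^2 + 7^2 = 94
Projection coefficient = 72/94 = 0.7660

0.7660


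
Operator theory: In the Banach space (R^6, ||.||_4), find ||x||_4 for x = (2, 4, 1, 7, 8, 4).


The l^4 norm = (sum |x_i|^4)^(1/4)
Sum of 4th powers = 16 + 256 + 1 + 2401 + 4096 + 256 = 7026
||x||_4 = (7026)^(1/4) = 9.1554

9.1554


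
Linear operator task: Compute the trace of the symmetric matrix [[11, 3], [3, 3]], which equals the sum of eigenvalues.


For a self-adjoint (symmetric) matrix, the eigenvalues are real.
The sum of eigenvalues equals the trace of the matrix.
trace = 11 + 3 = 14

14


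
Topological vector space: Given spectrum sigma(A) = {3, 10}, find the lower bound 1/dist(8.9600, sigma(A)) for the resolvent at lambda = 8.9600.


dist(8.9600, {3, 10}) = min(|8.9600 - 3|, |8.9600 - 10|)
= min(5.9600, 1.0400) = 1.0400
Resolvent bound = 1/1.0400 = 0.9615

0.9615


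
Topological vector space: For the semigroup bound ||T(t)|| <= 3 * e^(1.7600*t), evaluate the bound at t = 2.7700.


||T(2.7700)|| <= 3 * exp(1.7600 * 2.7700)
= 3 * exp(4.8752)
= 3 * 131.0004
= 393.0011

393.0011


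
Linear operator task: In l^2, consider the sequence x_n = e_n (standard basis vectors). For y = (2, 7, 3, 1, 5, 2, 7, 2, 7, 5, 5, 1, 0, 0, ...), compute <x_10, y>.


x_10 = e_10 is the standard basis vector with 1 in position 10.
<x_10, y> = y_10 = 5
As n -> infinity, <x_n, y> -> 0, confirming weak convergence of (x_n) to 0.

5


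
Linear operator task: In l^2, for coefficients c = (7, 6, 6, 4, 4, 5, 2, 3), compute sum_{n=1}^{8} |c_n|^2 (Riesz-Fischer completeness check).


sum |c_n|^2 = 7^2 + 6^2 + 6^2 + 4^2 + 4^2 + 5^2 + 2^2 + 3^2
= 49 + 36 + 36 + 16 + 16 + 25 + 4 + 9
= 191

191


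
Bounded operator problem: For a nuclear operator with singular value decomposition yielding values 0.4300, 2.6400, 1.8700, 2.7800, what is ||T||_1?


The nuclear norm is the sum of all singular values.
||T||_1 = 0.4300 + 2.6400 + 1.8700 + 2.7800
= 7.7200

7.7200


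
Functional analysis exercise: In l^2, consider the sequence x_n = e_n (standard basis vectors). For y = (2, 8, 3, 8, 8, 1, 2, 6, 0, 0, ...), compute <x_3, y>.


x_3 = e_3 is the standard basis vector with 1 in position 3.
<x_3, y> = y_3 = 3
As n -> infinity, <x_n, y> -> 0, confirming weak convergence of (x_n) to 0.

3


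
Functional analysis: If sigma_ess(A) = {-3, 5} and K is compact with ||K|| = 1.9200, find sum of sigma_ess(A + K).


By Weyl's theorem, the essential spectrum is invariant under compact perturbations.
sigma_ess(A + K) = sigma_ess(A) = {-3, 5}
Sum = -3 + 5 = 2

2


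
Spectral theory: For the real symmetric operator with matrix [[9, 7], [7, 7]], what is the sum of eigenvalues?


For a self-adjoint (symmetric) matrix, the eigenvalues are real.
The sum of eigenvalues equals the trace of the matrix.
trace = 9 + 7 = 16

16


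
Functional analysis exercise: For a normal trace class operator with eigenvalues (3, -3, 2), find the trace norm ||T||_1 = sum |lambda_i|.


For a normal operator, singular values equal |eigenvalues|.
Trace norm = sum |lambda_i| = 3 + 3 + 2
= 8

8


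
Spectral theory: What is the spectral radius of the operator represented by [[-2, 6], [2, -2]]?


For a 2x2 matrix, eigenvalues satisfy lambda^2 - (trace)*lambda + det = 0
trace = -2 + -2 = -4
det = -2*-2 - 6*2 = -8
discriminant = (-4)^2 - 4*(-8) = 48
spectral radius = max |eigenvalue| = 5.4641

5.4641


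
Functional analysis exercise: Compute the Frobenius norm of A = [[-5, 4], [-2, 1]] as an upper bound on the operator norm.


||A||_F^2 = sum a_ij^2
= (-5)^2 + 4^2 + (-2)^2 + 1^2
= 25 + 16 + 4 + 1 = 46
||A||_F = sqrt(46) = 6.7823

6.7823


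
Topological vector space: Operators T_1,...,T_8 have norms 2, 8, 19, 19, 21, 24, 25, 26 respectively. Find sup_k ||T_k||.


By the Uniform Boundedness Principle, the supremum of norms is finite.
sup_k ||T_k|| = max(2, 8, 19, 19, 21, 24, 25, 26) = 26

26


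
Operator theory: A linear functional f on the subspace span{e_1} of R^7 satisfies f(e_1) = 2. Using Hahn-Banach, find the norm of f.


The norm of f is given by ||f|| = sup_{||x||=1} |f(x)|.
On span{e_1}, ||e_1|| = 1, so ||f|| = |f(e_1)| / ||e_1||
= |2| / 1 = 2.0000

2.0000


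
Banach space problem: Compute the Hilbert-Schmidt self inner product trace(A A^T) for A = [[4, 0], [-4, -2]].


trace(A * A^T) = sum of squares of all entries
= 4^2 + 0^2 + (-4)^2 + (-2)^2
= 16 + 0 + 16 + 4
= 36

36


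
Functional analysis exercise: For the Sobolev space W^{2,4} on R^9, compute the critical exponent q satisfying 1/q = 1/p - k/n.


Using the Sobolev embedding formula: 1/q = 1/p - k/n
1/q = 1/4 - 2/9 = 1/36
q = 1/(1/36) = 36

36.0000


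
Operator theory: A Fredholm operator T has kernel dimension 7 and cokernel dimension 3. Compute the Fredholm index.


The Fredholm index is defined as ind(T) = dim(ker T) - dim(coker T)
= 7 - 3
= 4

4


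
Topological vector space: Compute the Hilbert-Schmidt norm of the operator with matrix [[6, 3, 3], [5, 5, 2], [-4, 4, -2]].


The Hilbert-Schmidt norm is sqrt(sum of squares of all entries).
Sum of squares = 6^2 + 3^2 + 3^2 + 5^2 + 5^2 + 2^2 + (-4)^2 + 4^2 + (-2)^2
= 36 + 9 + 9 + 25 + 25 + 4 + 16 + 16 + 4 = 144
||T||_HS = sqrt(144) = 12.0000

12.0000


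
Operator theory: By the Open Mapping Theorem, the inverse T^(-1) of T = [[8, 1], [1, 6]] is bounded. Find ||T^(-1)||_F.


det(T) = 8*6 - 1*1 = 47
T^(-1) = (1/47) * [[6, -1], [-1, 8]] = [[0.1277, -0.0213], [-0.0213, 0.1702]]
||T^(-1)||_F^2 = 0.1277^2 + (-0.0213)^2 + (-0.0213)^2 + 0.1702^2 = 0.0462
||T^(-1)||_F = sqrt(0.0462) = 0.2149

0.2149


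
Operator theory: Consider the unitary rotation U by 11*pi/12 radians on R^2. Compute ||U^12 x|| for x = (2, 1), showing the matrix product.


U is a rotation by theta = 11*pi/12
U^12 = rotation by 12*theta = 132*pi/12 = 12*pi/12 (mod 2*pi)
cos(12*pi/12) = -1.0000, sin(12*pi/12) = 0.0000
U^12 x = (-1.0000 * 2 - 0.0000 * 1, 0.0000 * 2 + -1.0000 * 1)
= (-2.0000, -1.0000)
||U^12 x|| = sqrt((-2.0000)^2 + (-1.0000)^2) = sqrt(5.0000) = 2.2361

2.2361


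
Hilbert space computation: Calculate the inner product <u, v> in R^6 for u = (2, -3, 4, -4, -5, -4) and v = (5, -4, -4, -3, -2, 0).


Computing the standard inner product <u, v> = sum u_i * v_i
= 2*5 + -3*-4 + 4*-4 + -4*-3 + -5*-2 + -4*0
= 10 + 12 + -16 + 12 + 10 + 0
= 28

28


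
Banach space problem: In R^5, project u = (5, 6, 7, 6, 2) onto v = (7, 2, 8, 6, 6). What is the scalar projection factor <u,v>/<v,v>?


Computing <u,v> = 5*7 + 6*2 + 7*8 + 6*6 + 2*6 = 151
Computing <v,v> = 7^2 + 2^2 + 8^2 + 6^2 + 6^2 = 189
Projection coefficient = 151/189 = 0.7989

0.7989


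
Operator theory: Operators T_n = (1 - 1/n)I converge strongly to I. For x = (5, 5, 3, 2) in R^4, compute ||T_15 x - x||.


T_15 x - x = (1 - 1/15)x - x = -x/15
||x|| = sqrt(63) = 7.9373
||T_15 x - x|| = ||x||/15 = 7.9373/15 = 0.5292

0.5292


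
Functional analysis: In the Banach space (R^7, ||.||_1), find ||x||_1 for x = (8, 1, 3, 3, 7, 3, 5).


The l^1 norm equals the sum of absolute values of all components.
||x||_1 = 8 + 1 + 3 + 3 + 7 + 3 + 5
= 30

30.0000


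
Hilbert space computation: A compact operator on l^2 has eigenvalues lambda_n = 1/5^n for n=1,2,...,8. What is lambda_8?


The eigenvalue formula gives lambda_8 = 1/5^8
= 1/390625
= 2.5600e-06

2.5600e-06


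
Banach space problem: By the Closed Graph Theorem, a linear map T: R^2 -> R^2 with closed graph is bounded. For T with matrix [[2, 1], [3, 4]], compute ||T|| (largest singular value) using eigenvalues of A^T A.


A^T A = [[13, 14], [14, 17]]
trace(A^T A) = 30, det(A^T A) = 25
discriminant = 30^2 - 4*25 = 800
Largest eigenvalue of A^T A = (trace + sqrt(disc))/2 = 29.1421
||T|| = sqrt(29.1421) = 5.3983

5.3983


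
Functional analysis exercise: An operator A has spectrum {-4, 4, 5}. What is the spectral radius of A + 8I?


Spectrum of A + 8I = {4, 12, 13}
Spectral radius = max |lambda| over the shifted spectrum
= max(4, 12, 13) = 13

13


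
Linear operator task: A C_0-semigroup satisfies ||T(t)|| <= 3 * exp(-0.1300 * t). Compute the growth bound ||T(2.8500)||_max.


||T(2.8500)|| <= 3 * exp(-0.1300 * 2.8500)
= 3 * exp(-0.3705)
= 3 * 0.6904
= 2.0712

2.0712


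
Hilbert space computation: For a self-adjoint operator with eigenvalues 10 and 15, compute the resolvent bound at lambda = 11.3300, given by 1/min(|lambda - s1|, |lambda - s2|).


dist(11.3300, {10, 15}) = min(|11.3300 - 10|, |11.3300 - 15|)
= min(1.3300, 3.6700) = 1.3300
Resolvent bound = 1/1.3300 = 0.7519

0.7519


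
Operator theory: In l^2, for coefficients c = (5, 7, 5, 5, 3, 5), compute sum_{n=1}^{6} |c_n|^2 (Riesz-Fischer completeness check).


sum |c_n|^2 = 5^2 + 7^2 + 5^2 + 5^2 + 3^2 + 5^2
= 25 + 49 + 25 + 25 + 9 + 25
= 158

158


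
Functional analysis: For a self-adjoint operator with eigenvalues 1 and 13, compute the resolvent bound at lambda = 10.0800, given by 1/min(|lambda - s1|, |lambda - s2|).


dist(10.0800, {1, 13}) = min(|10.0800 - 1|, |10.0800 - 13|)
= min(9.0800, 2.9200) = 2.9200
Resolvent bound = 1/2.9200 = 0.3425

0.3425


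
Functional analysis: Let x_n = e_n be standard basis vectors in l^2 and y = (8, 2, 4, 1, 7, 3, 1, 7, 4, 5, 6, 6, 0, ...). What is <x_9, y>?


x_9 = e_9 is the standard basis vector with 1 in position 9.
<x_9, y> = y_9 = 4
As n -> infinity, <x_n, y> -> 0, confirming weak convergence of (x_n) to 0.

4


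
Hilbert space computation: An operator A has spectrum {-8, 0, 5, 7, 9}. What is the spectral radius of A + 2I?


Spectrum of A + 2I = {-6, 2, 7, 9, 11}
Spectral radius = max |lambda| over the shifted spectrum
= max(6, 2, 7, 9, 11) = 11

11


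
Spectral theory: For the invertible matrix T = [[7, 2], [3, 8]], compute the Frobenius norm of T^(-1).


det(T) = 7*8 - 2*3 = 50
T^(-1) = (1/50) * [[8, -2], [-3, 7]] = [[0.1600, -0.0400], [-0.0600, 0.1400]]
||T^(-1)||_F^2 = 0.1600^2 + (-0.0400)^2 + (-0.0600)^2 + 0.1400^2 = 0.0504
||T^(-1)||_F = sqrt(0.0504) = 0.2245

0.2245


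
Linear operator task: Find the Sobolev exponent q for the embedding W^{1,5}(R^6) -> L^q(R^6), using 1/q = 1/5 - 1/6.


Using the Sobolev embedding formula: 1/q = 1/p - k/n
1/q = 1/5 - 1/6 = 1/30
q = 1/(1/30) = 30

30.0000


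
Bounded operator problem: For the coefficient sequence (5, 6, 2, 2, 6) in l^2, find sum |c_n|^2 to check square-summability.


sum |c_n|^2 = 5^2 + 6^2 + 2^2 + 2^2 + 6^2
= 25 + 36 + 4 + 4 + 36
= 105

105


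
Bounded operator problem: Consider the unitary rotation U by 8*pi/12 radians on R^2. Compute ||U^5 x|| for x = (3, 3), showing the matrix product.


U is a rotation by theta = 8*pi/12
U^5 = rotation by 5*theta = 40*pi/12 = 16*pi/12 (mod 2*pi)
cos(16*pi/12) = -0.5000, sin(16*pi/12) = -0.8660
U^5 x = (-0.5000 * 3 - -0.8660 * 3, -0.8660 * 3 + -0.5000 * 3)
= (1.0981, -4.0981)
||U^5 x|| = sqrt(1.0981^2 + (-4.0981)^2) = sqrt(18.0000) = 4.2426

4.2426


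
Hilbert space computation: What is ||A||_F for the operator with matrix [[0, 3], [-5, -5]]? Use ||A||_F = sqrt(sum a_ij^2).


||A||_F^2 = sum a_ij^2
= 0^2 + 3^2 + (-5)^2 + (-5)^2
= 0 + 9 + 25 + 25 = 59
||A||_F = sqrt(59) = 7.6811

7.6811


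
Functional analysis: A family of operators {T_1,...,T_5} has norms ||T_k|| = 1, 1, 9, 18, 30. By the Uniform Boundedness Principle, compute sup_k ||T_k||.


By the Uniform Boundedness Principle, the supremum of norms is finite.
sup_k ||T_k|| = max(1, 1, 9, 18, 30) = 30

30


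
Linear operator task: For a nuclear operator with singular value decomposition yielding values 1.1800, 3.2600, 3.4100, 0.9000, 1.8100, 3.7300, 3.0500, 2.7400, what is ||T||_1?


The nuclear norm is the sum of all singular values.
||T||_1 = 1.1800 + 3.2600 + 3.4100 + 0.9000 + 1.8100 + 3.7300 + 3.0500 + 2.7400
= 20.0800

20.0800


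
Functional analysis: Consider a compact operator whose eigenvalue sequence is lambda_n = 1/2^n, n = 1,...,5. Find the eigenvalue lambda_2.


The eigenvalue formula gives lambda_2 = 1/2^2
= 1/4
= 0.2500

0.2500


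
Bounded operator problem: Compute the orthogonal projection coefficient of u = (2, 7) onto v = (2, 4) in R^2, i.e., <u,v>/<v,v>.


Computing <u,v> = 2*2 + 7*4 = 32
Computing <v,v> = 2^2 + 4^2 = 20
Projection coefficient = 32/20 = 1.6000

1.6000


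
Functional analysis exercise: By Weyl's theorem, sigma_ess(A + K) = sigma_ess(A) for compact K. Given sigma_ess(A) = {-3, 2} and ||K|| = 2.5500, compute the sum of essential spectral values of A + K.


By Weyl's theorem, the essential spectrum is invariant under compact perturbations.
sigma_ess(A + K) = sigma_ess(A) = {-3, 2}
Sum = -3 + 2 = -1

-1


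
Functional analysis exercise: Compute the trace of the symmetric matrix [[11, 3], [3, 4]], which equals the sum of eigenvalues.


For a self-adjoint (symmetric) matrix, the eigenvalues are real.
The sum of eigenvalues equals the trace of the matrix.
trace = 11 + 4 = 15

15


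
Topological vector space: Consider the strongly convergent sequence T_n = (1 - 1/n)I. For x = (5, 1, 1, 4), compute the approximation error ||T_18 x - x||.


T_18 x - x = (1 - 1/18)x - x = -x/18
||x|| = sqrt(43) = 6.5574
||T_18 x - x|| = ||x||/18 = 6.5574/18 = 0.3643

0.3643


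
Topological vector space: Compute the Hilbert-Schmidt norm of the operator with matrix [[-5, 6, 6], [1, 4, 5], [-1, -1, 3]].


The Hilbert-Schmidt norm is sqrt(sum of squares of all entries).
Sum of squares = (-5)^2 + 6^2 + 6^2 + 1^2 + 4^2 + 5^2 + (-1)^2 + (-1)^2 + 3^2
= 25 + 36 + 36 + 1 + 16 + 25 + 1 + 1 + 9 = 150
||T||_HS = sqrt(150) = 12.2474

12.2474


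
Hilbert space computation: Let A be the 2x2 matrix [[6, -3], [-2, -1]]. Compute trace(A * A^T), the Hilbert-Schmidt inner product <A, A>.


trace(A * A^T) = sum of squares of all entries
= 6^2 + (-3)^2 + (-2)^2 + (-1)^2
= 36 + 9 + 4 + 1
= 50

50


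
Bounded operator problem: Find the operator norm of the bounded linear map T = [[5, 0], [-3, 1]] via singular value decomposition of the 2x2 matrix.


A^T A = [[34, -3], [-3, 1]]
trace(A^T A) = 35, det(A^T A) = 25
discriminant = 35^2 - 4*25 = 1125
Largest eigenvalue of A^T A = (trace + sqrt(disc))/2 = 34.2705
||T|| = sqrt(34.2705) = 5.8541

5.8541


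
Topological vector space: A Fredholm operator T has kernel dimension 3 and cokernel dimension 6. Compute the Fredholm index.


The Fredholm index is defined as ind(T) = dim(ker T) - dim(coker T)
= 3 - 6
= -3

-3


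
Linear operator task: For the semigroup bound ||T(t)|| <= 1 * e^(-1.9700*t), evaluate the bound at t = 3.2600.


||T(3.2600)|| <= 1 * exp(-1.9700 * 3.2600)
= 1 * exp(-6.4222)
= 1 * 0.0016
= 0.0016

0.0016


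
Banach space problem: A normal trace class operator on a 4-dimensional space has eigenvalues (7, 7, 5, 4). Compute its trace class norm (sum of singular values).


For a normal operator, singular values equal |eigenvalues|.
Trace norm = sum |lambda_i| = 7 + 7 + 5 + 4
= 23

23


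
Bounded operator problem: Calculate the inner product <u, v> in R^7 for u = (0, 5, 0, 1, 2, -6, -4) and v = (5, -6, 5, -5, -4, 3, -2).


Computing the standard inner product <u, v> = sum u_i * v_i
= 0*5 + 5*-6 + 0*5 + 1*-5 + 2*-4 + -6*3 + -4*-2
= 0 + -30 + 0 + -5 + -8 + -18 + 8
= -53

-53


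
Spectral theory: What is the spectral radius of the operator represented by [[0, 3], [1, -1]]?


For a 2x2 matrix, eigenvalues satisfy lambda^2 - (trace)*lambda + det = 0
trace = 0 + -1 = -1
det = 0*-1 - 3*1 = -3
discriminant = (-1)^2 - 4*(-3) = 13
spectral radius = max |eigenvalue| = 2.3028

2.3028


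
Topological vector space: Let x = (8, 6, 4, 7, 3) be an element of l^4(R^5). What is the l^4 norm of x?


The l^4 norm = (sum |x_i|^4)^(1/4)
Sum of 4th powers = 4096 + 1296 + 256 + 2401 + 81 = 8130
||x||_4 = (8130)^(1/4) = 9.4956

9.4956


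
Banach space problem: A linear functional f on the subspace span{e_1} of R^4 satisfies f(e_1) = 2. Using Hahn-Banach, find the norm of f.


The norm of f is given by ||f|| = sup_{||x||=1} |f(x)|.
On span{e_1}, ||e_1|| = 1, so ||f|| = |f(e_1)| / ||e_1||
= |2| / 1 = 2.0000

2.0000


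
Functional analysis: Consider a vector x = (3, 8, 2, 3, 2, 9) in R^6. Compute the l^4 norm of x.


The l^4 norm = (sum |x_i|^4)^(1/4)
Sum of 4th powers = 81 + 4096 + 16 + 81 + 16 + 6561 = 10851
||x||_4 = (10851)^(1/4) = 10.2063

10.2063


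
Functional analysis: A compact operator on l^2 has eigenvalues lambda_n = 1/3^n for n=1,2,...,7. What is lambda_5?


The eigenvalue formula gives lambda_5 = 1/3^5
= 1/243
= 0.0041

0.0041


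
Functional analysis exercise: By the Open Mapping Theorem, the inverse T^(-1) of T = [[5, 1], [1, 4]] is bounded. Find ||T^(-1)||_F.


det(T) = 5*4 - 1*1 = 19
T^(-1) = (1/19) * [[4, -1], [-1, 5]] = [[0.2105, -0.0526], [-0.0526, 0.2632]]
||T^(-1)||_F^2 = 0.2105^2 + (-0.0526)^2 + (-0.0526)^2 + 0.2632^2 = 0.1191
||T^(-1)||_F = sqrt(0.1191) = 0.3451

0.3451


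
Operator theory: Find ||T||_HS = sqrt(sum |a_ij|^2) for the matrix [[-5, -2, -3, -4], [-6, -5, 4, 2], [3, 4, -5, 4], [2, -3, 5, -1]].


The Hilbert-Schmidt norm is sqrt(sum of squares of all entries).
Sum of squares = (-5)^2 + (-2)^2 + (-3)^2 + (-4)^2 + (-6)^2 + (-5)^2 + 4^2 + 2^2 + 3^2 + 4^2 + (-5)^2 + 4^2 + 2^2 + (-3)^2 + 5^2 + (-1)^2
= 25 + 4 + 9 + 16 + 36 + 25 + 16 + 4 + 9 + 16 + 25 + 16 + 4 + 9 + 25 + 1 = 240
||T||_HS = sqrt(240) = 15.4919

15.4919


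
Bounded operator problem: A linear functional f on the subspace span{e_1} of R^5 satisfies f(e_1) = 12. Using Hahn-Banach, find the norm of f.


The norm of f is given by ||f|| = sup_{||x||=1} |f(x)|.
On span{e_1}, ||e_1|| = 1, so ||f|| = |f(e_1)| / ||e_1||
= |12| / 1 = 12.0000

12.0000


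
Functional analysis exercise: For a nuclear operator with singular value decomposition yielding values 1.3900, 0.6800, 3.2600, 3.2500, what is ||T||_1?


The nuclear norm is the sum of all singular values.
||T||_1 = 1.3900 + 0.6800 + 3.2600 + 3.2500
= 8.5800

8.5800


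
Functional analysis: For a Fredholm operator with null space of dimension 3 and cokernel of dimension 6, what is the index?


The Fredholm index is defined as ind(T) = dim(ker T) - dim(coker T)
= 3 - 6
= -3

-3


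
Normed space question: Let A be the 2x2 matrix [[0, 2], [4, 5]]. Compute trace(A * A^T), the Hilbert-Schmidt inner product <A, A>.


trace(A * A^T) = sum of squares of all entries
= 0^2 + 2^2 + 4^2 + 5^2
= 0 + 4 + 16 + 25
= 45

45


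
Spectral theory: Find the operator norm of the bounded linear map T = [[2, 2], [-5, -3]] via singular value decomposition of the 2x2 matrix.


A^T A = [[29, 19], [19, 13]]
trace(A^T A) = 42, det(A^T A) = 16
discriminant = 42^2 - 4*16 = 1700
Largest eigenvalue of A^T A = (trace + sqrt(disc))/2 = 41.6155
||T|| = sqrt(41.6155) = 6.4510

6.4510


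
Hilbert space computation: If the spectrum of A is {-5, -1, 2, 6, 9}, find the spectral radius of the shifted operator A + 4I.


Spectrum of A + 4I = {-1, 3, 6, 10, 13}
Spectral radius = max |lambda| over the shifted spectrum
= max(1, 3, 6, 10, 13) = 13

13


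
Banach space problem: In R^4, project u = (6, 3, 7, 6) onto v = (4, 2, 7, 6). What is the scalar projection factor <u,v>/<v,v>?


Computing <u,v> = 6*4 + 3*2 + 7*7 + 6*6 = 115
Computing <v,v> = 4^2 + 2^2 + 7^2 + 6^2 = 105
Projection coefficient = 115/105 = 1.0952

1.0952


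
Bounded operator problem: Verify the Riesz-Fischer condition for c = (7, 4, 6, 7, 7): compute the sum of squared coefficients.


sum |c_n|^2 = 7^2 + 4^2 + 6^2 + 7^2 + 7^2
= 49 + 16 + 36 + 49 + 49
= 199

199


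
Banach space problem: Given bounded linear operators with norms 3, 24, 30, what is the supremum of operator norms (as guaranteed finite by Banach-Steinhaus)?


By the Uniform Boundedness Principle, the supremum of norms is finite.
sup_k ||T_k|| = max(3, 24, 30) = 30

30


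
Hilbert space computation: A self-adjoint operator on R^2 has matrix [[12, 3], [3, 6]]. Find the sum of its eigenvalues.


For a self-adjoint (symmetric) matrix, the eigenvalues are real.
The sum of eigenvalues equals the trace of the matrix.
trace = 12 + 6 = 18

18


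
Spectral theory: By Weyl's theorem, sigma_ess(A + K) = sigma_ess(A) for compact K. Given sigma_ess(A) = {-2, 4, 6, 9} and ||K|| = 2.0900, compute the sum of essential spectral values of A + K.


By Weyl's theorem, the essential spectrum is invariant under compact perturbations.
sigma_ess(A + K) = sigma_ess(A) = {-2, 4, 6, 9}
Sum = -2 + 4 + 6 + 9 = 17

17


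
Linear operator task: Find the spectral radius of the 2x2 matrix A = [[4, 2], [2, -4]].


For a 2x2 matrix, eigenvalues satisfy lambda^2 - (trace)*lambda + det = 0
trace = 4 + -4 = 0
det = 4*-4 - 2*2 = -20
discriminant = 0^2 - 4*(-20) = 80
spectral radius = max |eigenvalue| = 4.4721

4.4721


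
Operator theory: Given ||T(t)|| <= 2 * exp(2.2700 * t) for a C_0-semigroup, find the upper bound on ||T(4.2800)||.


||T(4.2800)|| <= 2 * exp(2.2700 * 4.2800)
= 2 * exp(9.7156)
= 2 * 16574.1578
= 33148.3155

33148.3155


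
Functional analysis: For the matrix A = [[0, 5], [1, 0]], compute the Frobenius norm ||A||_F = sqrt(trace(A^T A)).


||A||_F^2 = sum a_ij^2
= 0^2 + 5^2 + 1^2 + 0^2
= 0 + 25 + 1 + 0 = 26
||A||_F = sqrt(26) = 5.0990

5.0990


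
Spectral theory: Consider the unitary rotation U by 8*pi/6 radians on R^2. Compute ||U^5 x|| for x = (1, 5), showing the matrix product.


U is a rotation by theta = 8*pi/6
U^5 = rotation by 5*theta = 40*pi/6 = 4*pi/6 (mod 2*pi)
cos(4*pi/6) = -0.5000, sin(4*pi/6) = 0.8660
U^5 x = (-0.5000 * 1 - 0.8660 * 5, 0.8660 * 1 + -0.5000 * 5)
= (-4.8301, -1.6340)
||U^5 x|| = sqrt((-4.8301)^2 + (-1.6340)^2) = sqrt(26.0000) = 5.0990

5.0990


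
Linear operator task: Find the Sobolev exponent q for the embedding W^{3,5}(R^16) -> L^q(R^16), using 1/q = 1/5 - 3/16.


Using the Sobolev embedding formula: 1/q = 1/p - k/n
1/q = 1/5 - 3/16 = 1/80
q = 1/(1/80) = 80

80.0000


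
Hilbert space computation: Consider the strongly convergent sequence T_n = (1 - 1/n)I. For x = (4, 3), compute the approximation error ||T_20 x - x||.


T_20 x - x = (1 - 1/20)x - x = -x/20
||x|| = sqrt(25) = 5.0000
||T_20 x - x|| = ||x||/20 = 5.0000/20 = 0.2500

0.2500


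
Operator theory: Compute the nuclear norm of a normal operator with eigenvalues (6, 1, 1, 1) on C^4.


For a normal operator, singular values equal |eigenvalues|.
Trace norm = sum |lambda_i| = 6 + 1 + 1 + 1
= 9

9


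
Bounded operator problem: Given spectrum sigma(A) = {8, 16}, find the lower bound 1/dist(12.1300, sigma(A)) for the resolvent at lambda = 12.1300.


dist(12.1300, {8, 16}) = min(|12.1300 - 8|, |12.1300 - 16|)
= min(4.1300, 3.8700) = 3.8700
Resolvent bound = 1/3.8700 = 0.2584

0.2584


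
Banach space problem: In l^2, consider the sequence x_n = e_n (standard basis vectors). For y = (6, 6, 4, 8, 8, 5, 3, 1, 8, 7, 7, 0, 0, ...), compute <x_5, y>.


x_5 = e_5 is the standard basis vector with 1 in position 5.
<x_5, y> = y_5 = 8
As n -> infinity, <x_n, y> -> 0, confirming weak convergence of (x_n) to 0.

8


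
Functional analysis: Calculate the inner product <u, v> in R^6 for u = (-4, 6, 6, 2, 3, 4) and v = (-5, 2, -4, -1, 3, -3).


Computing the standard inner product <u, v> = sum u_i * v_i
= -4*-5 + 6*2 + 6*-4 + 2*-1 + 3*3 + 4*-3
= 20 + 12 + -24 + -2 + 9 + -12
= 3

3


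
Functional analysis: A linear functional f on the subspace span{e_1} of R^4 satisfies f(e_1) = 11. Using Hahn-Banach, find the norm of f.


The norm of f is given by ||f|| = sup_{||x||=1} |f(x)|.
On span{e_1}, ||e_1|| = 1, so ||f|| = |f(e_1)| / ||e_1||
= |11| / 1 = 11.0000

11.0000


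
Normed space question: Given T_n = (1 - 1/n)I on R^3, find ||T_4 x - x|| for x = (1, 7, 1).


T_4 x - x = (1 - 1/4)x - x = -x/4
||x|| = sqrt(51) = 7.1414
||T_4 x - x|| = ||x||/4 = 7.1414/4 = 1.7854

1.7854


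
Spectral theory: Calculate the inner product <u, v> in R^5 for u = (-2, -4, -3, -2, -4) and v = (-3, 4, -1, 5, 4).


Computing the standard inner product <u, v> = sum u_i * v_i
= -2*-3 + -4*4 + -3*-1 + -2*5 + -4*4
= 6 + -16 + 3 + -10 + -16
= -33

-33


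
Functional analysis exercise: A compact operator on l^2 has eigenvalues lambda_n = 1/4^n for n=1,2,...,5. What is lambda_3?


The eigenvalue formula gives lambda_3 = 1/4^3
= 1/64
= 0.0156

0.0156


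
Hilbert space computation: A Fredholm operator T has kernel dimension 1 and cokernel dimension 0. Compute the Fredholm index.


The Fredholm index is defined as ind(T) = dim(ker T) - dim(coker T)
= 1 - 0
= 1

1


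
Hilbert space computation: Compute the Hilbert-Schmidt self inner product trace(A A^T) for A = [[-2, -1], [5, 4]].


trace(A * A^T) = sum of squares of all entries
= (-2)^2 + (-1)^2 + 5^2 + 4^2
= 4 + 1 + 25 + 16
= 46

46


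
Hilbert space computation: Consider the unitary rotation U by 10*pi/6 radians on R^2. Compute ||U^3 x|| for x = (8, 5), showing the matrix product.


U is a rotation by theta = 10*pi/6
U^3 = rotation by 3*theta = 30*pi/6 = 6*pi/6 (mod 2*pi)
cos(6*pi/6) = -1.0000, sin(6*pi/6) = 0.0000
U^3 x = (-1.0000 * 8 - 0.0000 * 5, 0.0000 * 8 + -1.0000 * 5)
= (-8.0000, -5.0000)
||U^3 x|| = sqrt((-8.0000)^2 + (-5.0000)^2) = sqrt(89.0000) = 9.4340

9.4340


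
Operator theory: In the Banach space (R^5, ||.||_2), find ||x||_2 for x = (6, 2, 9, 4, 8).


The l^2 norm = (sum |x_i|^2)^(1/2)
Sum of 2th powers = 36 + 4 + 81 + 16 + 64 = 201
||x||_2 = (201)^(1/2) = 14.1774

14.1774


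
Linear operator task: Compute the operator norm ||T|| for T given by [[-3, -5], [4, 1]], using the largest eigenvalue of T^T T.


A^T A = [[25, 19], [19, 26]]
trace(A^T A) = 51, det(A^T A) = 289
discriminant = 51^2 - 4*289 = 1445
Largest eigenvalue of A^T A = (trace + sqrt(disc))/2 = 44.5066
||T|| = sqrt(44.5066) = 6.6713

6.6713


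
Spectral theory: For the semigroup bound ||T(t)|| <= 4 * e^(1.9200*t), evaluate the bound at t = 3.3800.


||T(3.3800)|| <= 4 * exp(1.9200 * 3.3800)
= 4 * exp(6.4896)
= 4 * 658.2600
= 2633.0400

2633.0400


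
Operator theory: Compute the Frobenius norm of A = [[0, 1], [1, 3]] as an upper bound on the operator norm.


||A||_F^2 = sum a_ij^2
= 0^2 + 1^2 + 1^2 + 3^2
= 0 + 1 + 1 + 9 = 11
||A||_F = sqrt(11) = 3.3166

3.3166


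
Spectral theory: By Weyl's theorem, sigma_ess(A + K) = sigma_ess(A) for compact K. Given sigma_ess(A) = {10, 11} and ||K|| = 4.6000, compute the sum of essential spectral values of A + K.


By Weyl's theorem, the essential spectrum is invariant under compact perturbations.
sigma_ess(A + K) = sigma_ess(A) = {10, 11}
Sum = 10 + 11 = 21

21


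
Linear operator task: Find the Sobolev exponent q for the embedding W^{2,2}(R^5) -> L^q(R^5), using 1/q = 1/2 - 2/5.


Using the Sobolev embedding formula: 1/q = 1/p - k/n
1/q = 1/2 - 2/5 = 1/10
q = 1/(1/10) = 10

10.0000


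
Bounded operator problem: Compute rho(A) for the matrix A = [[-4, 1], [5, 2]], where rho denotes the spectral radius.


For a 2x2 matrix, eigenvalues satisfy lambda^2 - (trace)*lambda + det = 0
trace = -4 + 2 = -2
det = -4*2 - 1*5 = -13
discriminant = (-2)^2 - 4*(-13) = 56
spectral radius = max |eigenvalue| = 4.7417

4.7417


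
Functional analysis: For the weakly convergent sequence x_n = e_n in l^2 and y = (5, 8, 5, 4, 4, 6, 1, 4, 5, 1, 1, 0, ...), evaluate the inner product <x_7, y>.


x_7 = e_7 is the standard basis vector with 1 in position 7.
<x_7, y> = y_7 = 1
As n -> infinity, <x_n, y> -> 0, confirming weak convergence of (x_n) to 0.

1


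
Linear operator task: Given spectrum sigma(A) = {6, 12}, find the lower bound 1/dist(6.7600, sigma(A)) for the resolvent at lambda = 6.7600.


dist(6.7600, {6, 12}) = min(|6.7600 - 6|, |6.7600 - 12|)
= min(0.7600, 5.2400) = 0.7600
Resolvent bound = 1/0.7600 = 1.3158

1.3158


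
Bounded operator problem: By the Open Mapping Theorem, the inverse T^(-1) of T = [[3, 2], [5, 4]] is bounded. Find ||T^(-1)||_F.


det(T) = 3*4 - 2*5 = 2
T^(-1) = (1/2) * [[4, -2], [-5, 3]] = [[2.0000, -1.0000], [-2.5000, 1.5000]]
||T^(-1)||_F^2 = 2.0000^2 + (-1.0000)^2 + (-2.5000)^2 + 1.5000^2 = 13.5000
||T^(-1)||_F = sqrt(13.5000) = 3.6742

3.6742


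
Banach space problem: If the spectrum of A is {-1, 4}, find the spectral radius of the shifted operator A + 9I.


Spectrum of A + 9I = {8, 13}
Spectral radius = max |lambda| over the shifted spectrum
= max(8, 13) = 13

13
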